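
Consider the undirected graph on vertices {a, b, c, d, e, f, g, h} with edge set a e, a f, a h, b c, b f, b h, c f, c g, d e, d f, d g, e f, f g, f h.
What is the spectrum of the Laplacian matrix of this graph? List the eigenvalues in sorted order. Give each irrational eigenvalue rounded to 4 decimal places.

[0, 1.7530, 1.7530, 3.4450, 3.4450, 4.8019, 4.8019, 8]

Each diagonal entry of L is the vertex degree and each off-diagonal entry is -1 where an edge is present, 0 otherwise; in the order [a, b, c, d, e, f, g, h] the diagonal is [3, 3, 3, 3, 3, 7, 3, 3]. Diagonalising L (or applying a numerical eigensolver to the 8x8 matrix) gives the spectrum above. There is one zero in the spectrum, matching the 1 component. The eigenvalues sum to 28, which equals trace(L) = 2|E|.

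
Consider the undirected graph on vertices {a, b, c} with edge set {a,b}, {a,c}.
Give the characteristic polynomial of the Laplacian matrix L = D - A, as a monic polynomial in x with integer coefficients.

x^3 - 4x^2 + 3x

Each diagonal entry of L is the vertex degree and each off-diagonal entry is -1 where an edge is present, 0 otherwise; in the order [a, b, c] the diagonal is [2, 1, 1]. L has integer entries, so p(x) = det(xI - L) has integer coefficients. Expanding the determinant yields x^3 - 4x^2 + 3x. Since p(0) = det(-L) = 0, x divides p(x). The largest eigenvalue, 3, is at most the vertex count 3. There is one zero in the spectrum, matching the 1 component.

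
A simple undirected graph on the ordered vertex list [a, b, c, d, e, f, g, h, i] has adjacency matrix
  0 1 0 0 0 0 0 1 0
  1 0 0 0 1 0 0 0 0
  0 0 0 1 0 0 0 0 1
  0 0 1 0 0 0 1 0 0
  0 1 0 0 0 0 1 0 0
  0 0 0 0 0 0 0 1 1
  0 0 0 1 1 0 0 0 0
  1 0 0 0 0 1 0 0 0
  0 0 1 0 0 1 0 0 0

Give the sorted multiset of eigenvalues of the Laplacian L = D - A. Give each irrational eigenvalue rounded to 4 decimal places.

[0, 0.4679, 0.4679, 1.6527, 1.6527, 3, 3, 3.8794, 3.8794]

Each diagonal entry of L is the vertex degree and each off-diagonal entry is -1 where an edge is present, 0 otherwise; in the order [a, b, c, d, e, f, g, h, i] the diagonal is [2, 2, 2, 2, 2, 2, 2, 2, 2]. Since every row of L sums to 0, the all-ones vector is in the kernel and 0 is an eigenvalue.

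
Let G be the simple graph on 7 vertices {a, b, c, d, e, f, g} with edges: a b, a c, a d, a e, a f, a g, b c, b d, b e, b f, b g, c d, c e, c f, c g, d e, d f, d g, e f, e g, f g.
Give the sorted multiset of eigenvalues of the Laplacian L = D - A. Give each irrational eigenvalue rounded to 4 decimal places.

Each diagonal entry of L is the vertex degree and each off-diagonal entry is -1 where an edge is present, 0 otherwise; in the order [a, b, c, d, e, f, g] the diagonal is [6, 6, 6, 6, 6, 6, 6]. Since every row of L sums to 0, the all-ones vector is in the kernel and 0 is an eigenvalue. There is one zero in the spectrum, matching the 1 component.

[0, 7, 7, 7, 7, 7, 7]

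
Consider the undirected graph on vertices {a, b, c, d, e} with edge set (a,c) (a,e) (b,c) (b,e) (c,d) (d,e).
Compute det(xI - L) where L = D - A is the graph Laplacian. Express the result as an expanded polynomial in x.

x^5 - 12x^4 + 51x^3 - 92x^2 + 60x

Each diagonal entry of L is the vertex degree and each off-diagonal entry is -1 where an edge is present, 0 otherwise; in the order [a, b, c, d, e] the diagonal is [2, 2, 3, 2, 3]. Computing det(xI - L) by cofactor expansion (or equivalently via sum-over-permutations) gives x^5 - 12x^4 + 51x^3 - 92x^2 + 60x. The constant term is 0 because L is singular (the all-ones vector lies in its kernel). The largest eigenvalue, 5, is at most the vertex count 5.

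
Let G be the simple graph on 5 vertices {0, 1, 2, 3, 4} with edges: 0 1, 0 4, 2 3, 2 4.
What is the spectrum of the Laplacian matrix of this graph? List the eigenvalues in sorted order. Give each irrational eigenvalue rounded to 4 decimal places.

Reading degrees in the order [0, 1, 2, 3, 4] gives [2, 1, 2, 1, 2]; set D = diag(2, 1, 2, 1, 2) and form L = D - A. L is symmetric positive semidefinite, so every eigenvalue is real and nonnegative. The eigenvalues sum to 8, which equals trace(L) = 2|E|.

[0, 0.3820, 1.3820, 2.6180, 3.6180]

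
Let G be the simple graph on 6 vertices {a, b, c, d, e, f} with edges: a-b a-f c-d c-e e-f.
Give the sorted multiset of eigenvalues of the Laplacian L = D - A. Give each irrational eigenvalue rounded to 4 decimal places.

[0, 0.2679, 1, 2, 3, 3.7321]

With the vertex order [a, b, c, d, e, f], the degrees are [2, 1, 2, 1, 2, 2], giving D = diag(2, 1, 2, 1, 2, 2) and L = D - A. Since every row of L sums to 0, the all-ones vector is in the kernel and 0 is an eigenvalue. The single zero eigenvalue shows the graph is connected. The largest eigenvalue, 3.7321, is at most the vertex count 6.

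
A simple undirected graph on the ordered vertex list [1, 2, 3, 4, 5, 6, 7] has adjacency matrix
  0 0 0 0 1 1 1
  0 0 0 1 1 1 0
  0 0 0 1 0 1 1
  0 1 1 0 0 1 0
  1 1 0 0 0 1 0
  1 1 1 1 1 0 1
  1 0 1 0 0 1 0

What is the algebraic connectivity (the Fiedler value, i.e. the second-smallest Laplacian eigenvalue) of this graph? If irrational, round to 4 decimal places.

2

Each diagonal entry of L is the vertex degree and each off-diagonal entry is -1 where an edge is present, 0 otherwise; in the order [1, 2, 3, 4, 5, 6, 7] the diagonal is [3, 3, 3, 3, 3, 6, 3]. The smallest Laplacian eigenvalue is always 0. The next one, lambda_2 = 2, measures how hard the graph is to disconnect: larger values mean better connectivity.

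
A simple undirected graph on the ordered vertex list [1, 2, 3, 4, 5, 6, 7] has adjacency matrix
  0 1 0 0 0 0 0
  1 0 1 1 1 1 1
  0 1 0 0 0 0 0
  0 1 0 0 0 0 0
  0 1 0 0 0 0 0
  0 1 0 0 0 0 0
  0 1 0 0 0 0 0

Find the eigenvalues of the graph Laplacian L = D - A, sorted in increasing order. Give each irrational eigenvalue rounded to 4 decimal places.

Reading degrees in the order [1, 2, 3, 4, 5, 6, 7] gives [1, 6, 1, 1, 1, 1, 1]; set D = diag(1, 6, 1, 1, 1, 1, 1) and form L = D - A. Diagonalising L (or applying a numerical eigensolver to the 7x7 matrix) gives the spectrum above. The single zero eigenvalue shows the graph is connected. The largest eigenvalue, 7, is at most the vertex count 7.

[0, 1, 1, 1, 1, 1, 7]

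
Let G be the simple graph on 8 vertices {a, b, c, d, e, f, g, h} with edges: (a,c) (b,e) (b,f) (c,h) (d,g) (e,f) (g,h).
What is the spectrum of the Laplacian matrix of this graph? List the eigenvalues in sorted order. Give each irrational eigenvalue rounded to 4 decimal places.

Each diagonal entry of L is the vertex degree and each off-diagonal entry is -1 where an edge is present, 0 otherwise; in the order [a, b, c, d, e, f, g, h] the diagonal is [1, 2, 2, 1, 2, 2, 2, 2]. L is symmetric positive semidefinite, so every eigenvalue is real and nonnegative. The 2 zero eigenvalues correspond to the 2 connected components. There are 2 zeros in the spectrum, matching the 2 components. The eigenvalues sum to 14, which equals trace(L) = 2|E|.

[0, 0, 0.3820, 1.3820, 2.6180, 3, 3, 3.6180]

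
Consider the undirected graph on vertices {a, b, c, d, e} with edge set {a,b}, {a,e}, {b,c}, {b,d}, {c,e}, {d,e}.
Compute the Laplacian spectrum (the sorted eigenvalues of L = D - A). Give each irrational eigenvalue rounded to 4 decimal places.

[0, 2, 2, 3, 5]

Each diagonal entry of L is the vertex degree and each off-diagonal entry is -1 where an edge is present, 0 otherwise; in the order [a, b, c, d, e] the diagonal is [2, 3, 2, 2, 3]. Diagonalising L (or applying a numerical eigensolver to the 5x5 matrix) gives the spectrum above. The single zero eigenvalue shows the graph is connected. The eigenvalues sum to 12, which equals trace(L) = 2|E|.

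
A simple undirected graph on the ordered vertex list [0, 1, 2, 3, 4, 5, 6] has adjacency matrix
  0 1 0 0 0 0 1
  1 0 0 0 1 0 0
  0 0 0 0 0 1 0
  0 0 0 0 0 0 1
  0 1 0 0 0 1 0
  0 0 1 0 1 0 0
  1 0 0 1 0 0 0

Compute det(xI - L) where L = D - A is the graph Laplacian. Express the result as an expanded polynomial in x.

With the vertex order [0, 1, 2, 3, 4, 5, 6], the degrees are [2, 2, 1, 1, 2, 2, 2], giving D = diag(2, 2, 1, 1, 2, 2, 2) and L = D - A. L has integer entries, so p(x) = det(xI - L) has integer coefficients. Expanding the determinant yields x^7 - 12x^6 + 55x^5 - 120x^4 + 126x^3 - 56x^2 + 7x. Since p(0) = det(-L) = 0, x divides p(x). The largest eigenvalue, 3.8019, is at most the vertex count 7. The eigenvalues sum to 12, which equals trace(L) = 2|E|.

x^7 - 12x^6 + 55x^5 - 120x^4 + 126x^3 - 56x^2 + 7x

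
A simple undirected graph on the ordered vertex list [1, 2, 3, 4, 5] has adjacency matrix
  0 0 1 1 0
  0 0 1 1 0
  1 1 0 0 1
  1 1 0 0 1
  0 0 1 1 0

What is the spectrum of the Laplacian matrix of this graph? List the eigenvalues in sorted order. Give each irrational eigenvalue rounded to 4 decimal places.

[0, 2, 2, 3, 5]

With the vertex order [1, 2, 3, 4, 5], the degrees are [2, 2, 3, 3, 2], giving D = diag(2, 2, 3, 3, 2) and L = D - A. Diagonalising L (or applying a numerical eigensolver to the 5x5 matrix) gives the spectrum above. The single zero eigenvalue shows the graph is connected. The eigenvalues sum to 12, which equals trace(L) = 2|E|. The largest eigenvalue, 5, is at most the vertex count 5.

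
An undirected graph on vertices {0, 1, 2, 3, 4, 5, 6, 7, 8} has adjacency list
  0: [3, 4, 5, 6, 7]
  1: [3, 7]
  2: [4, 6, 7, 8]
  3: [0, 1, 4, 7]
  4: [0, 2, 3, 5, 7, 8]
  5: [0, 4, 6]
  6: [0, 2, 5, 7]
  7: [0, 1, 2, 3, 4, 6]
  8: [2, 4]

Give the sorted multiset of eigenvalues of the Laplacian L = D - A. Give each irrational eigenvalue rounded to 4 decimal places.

[0, 1.4018, 1.8596, 3.5043, 3.7241, 5, 6, 6.9772, 7.5330]

With the vertex order [0, 1, 2, 3, 4, 5, 6, 7, 8], the degrees are [5, 2, 4, 4, 6, 3, 4, 6, 2], giving D = diag(5, 2, 4, 4, 6, 3, 4, 6, 2) and L = D - A. Diagonalising L (or applying a numerical eigensolver to the 9x9 matrix) gives the spectrum above. The largest eigenvalue, 7.5330, is at most the vertex count 9.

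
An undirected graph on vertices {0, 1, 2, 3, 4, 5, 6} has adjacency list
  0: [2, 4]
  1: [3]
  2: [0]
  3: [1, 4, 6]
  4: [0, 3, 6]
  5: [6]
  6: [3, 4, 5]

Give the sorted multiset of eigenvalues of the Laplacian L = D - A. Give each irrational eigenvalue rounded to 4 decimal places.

Each diagonal entry of L is the vertex degree and each off-diagonal entry is -1 where an edge is present, 0 otherwise; in the order [0, 1, 2, 3, 4, 5, 6] the diagonal is [2, 1, 1, 3, 3, 1, 3]. The multiplicity of 0 as a Laplacian eigenvalue equals the number of connected components. The single zero eigenvalue shows the graph is connected. By the matrix-tree theorem the graph has (1/7) * product of the nonzero eigenvalues = 3 spanning trees. The eigenvalues sum to 14, which equals trace(L) = 2|E|.

[0, 0.3820, 0.6972, 1.5858, 2.6180, 4.3028, 4.4142]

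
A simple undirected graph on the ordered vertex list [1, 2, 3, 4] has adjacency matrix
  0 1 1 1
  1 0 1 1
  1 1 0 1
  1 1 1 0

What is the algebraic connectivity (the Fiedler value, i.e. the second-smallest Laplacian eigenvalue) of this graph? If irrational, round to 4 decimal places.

With the vertex order [1, 2, 3, 4], the degrees are [3, 3, 3, 3], giving D = diag(3, 3, 3, 3) and L = D - A. The sorted Laplacian eigenvalues are [0, 4, 4, 4]; the algebraic connectivity is the second entry, 4. The eigenvalues sum to 12, which equals trace(L) = 2|E|.

4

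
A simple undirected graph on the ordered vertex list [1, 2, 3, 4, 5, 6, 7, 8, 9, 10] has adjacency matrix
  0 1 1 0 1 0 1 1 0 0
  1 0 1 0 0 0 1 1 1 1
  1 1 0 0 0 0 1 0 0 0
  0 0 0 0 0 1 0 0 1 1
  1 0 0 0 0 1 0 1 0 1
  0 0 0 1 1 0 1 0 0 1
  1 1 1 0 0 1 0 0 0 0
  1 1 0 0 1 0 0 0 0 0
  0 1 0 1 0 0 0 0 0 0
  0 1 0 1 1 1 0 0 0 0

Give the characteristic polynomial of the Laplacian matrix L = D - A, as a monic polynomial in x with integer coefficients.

x^10 - 38x^9 + 625x^8 - 5828x^7 + 33873x^6 - 126890x^5 + 305336x^4 - 453372x^3 + 375372x^2 - 131440x

Each diagonal entry of L is the vertex degree and each off-diagonal entry is -1 where an edge is present, 0 otherwise; in the order [1, 2, 3, 4, 5, 6, 7, 8, 9, 10] the diagonal is [5, 6, 3, 3, 4, 4, 4, 3, 2, 4]. Computing det(xI - L) by cofactor expansion (or equivalently via sum-over-permutations) gives x^10 - 38x^9 + 625x^8 - 5828x^7 + 33873x^6 - 126890x^5 + 305336x^4 - 453372x^3 + 375372x^2 - 131440x. The coefficient of x^9 equals -trace(L) = -38, matching the sum of degrees. The largest eigenvalue, 7.4444, is at most the vertex count 10.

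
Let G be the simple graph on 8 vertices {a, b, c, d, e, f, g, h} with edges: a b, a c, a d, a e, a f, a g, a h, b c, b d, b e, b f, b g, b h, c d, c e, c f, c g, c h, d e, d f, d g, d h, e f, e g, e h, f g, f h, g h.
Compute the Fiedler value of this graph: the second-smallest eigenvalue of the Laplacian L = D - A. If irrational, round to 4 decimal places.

With the vertex order [a, b, c, d, e, f, g, h], the degrees are [7, 7, 7, 7, 7, 7, 7, 7], giving D = diag(7, 7, 7, 7, 7, 7, 7, 7) and L = D - A. The smallest Laplacian eigenvalue is always 0. The next one, lambda_2 = 8, measures how hard the graph is to disconnect: larger values mean better connectivity. The largest eigenvalue, 8, is at most the vertex count 8. The eigenvalues sum to 56, which equals trace(L) = 2|E|.

8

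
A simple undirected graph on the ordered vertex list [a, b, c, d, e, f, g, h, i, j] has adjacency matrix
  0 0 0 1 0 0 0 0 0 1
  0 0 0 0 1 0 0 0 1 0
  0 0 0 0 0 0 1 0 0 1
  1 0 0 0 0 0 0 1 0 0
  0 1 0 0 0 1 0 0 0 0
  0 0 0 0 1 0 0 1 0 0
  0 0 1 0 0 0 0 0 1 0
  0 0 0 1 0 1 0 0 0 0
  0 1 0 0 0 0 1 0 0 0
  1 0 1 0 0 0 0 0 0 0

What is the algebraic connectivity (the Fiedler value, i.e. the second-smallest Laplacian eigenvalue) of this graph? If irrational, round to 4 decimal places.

With the vertex order [a, b, c, d, e, f, g, h, i, j], the degrees are [2, 2, 2, 2, 2, 2, 2, 2, 2, 2], giving D = diag(2, 2, 2, 2, 2, 2, 2, 2, 2, 2) and L = D - A. Computing the eigenvalues of L and sorting gives [0, 0.3820, 0.3820, 1.3820, 1.3820, 2.6180, 2.6180, 3.6180, 3.6180, 4]. The Fiedler value lambda_2 = 0.3820 is strictly positive, so the graph is connected.

0.3820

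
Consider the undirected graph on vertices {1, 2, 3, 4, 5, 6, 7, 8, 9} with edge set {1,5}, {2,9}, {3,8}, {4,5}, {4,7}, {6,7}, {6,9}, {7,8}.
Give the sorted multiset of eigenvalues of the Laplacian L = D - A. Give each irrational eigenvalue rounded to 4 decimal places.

Reading degrees in the order [1, 2, 3, 4, 5, 6, 7, 8, 9] gives [1, 1, 1, 2, 2, 2, 3, 2, 2]; set D = diag(1, 1, 1, 2, 2, 2, 3, 2, 2) and form L = D - A. The multiplicity of 0 as a Laplacian eigenvalue equals the number of connected components. The largest eigenvalue, 4.4605, is at most the vertex count 9.

[0, 0.1981, 0.3004, 1, 1.5550, 2.2391, 3, 3.2470, 4.4605]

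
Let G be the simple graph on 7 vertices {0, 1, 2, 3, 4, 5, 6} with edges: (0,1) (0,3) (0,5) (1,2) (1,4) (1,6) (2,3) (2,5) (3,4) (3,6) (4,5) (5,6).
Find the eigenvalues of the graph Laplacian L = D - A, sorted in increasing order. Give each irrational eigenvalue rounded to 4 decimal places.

[0, 3, 3, 3, 4, 4, 7]

Each diagonal entry of L is the vertex degree and each off-diagonal entry is -1 where an edge is present, 0 otherwise; in the order [0, 1, 2, 3, 4, 5, 6] the diagonal is [3, 4, 3, 4, 3, 4, 3]. L is symmetric positive semidefinite, so every eigenvalue is real and nonnegative. By the matrix-tree theorem the graph has (1/7) * product of the nonzero eigenvalues = 432 spanning trees.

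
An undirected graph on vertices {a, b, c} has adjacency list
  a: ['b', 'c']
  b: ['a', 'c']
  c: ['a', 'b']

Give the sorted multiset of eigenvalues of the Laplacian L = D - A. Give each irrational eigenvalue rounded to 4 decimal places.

[0, 3, 3]

With the vertex order [a, b, c], the degrees are [2, 2, 2], giving D = diag(2, 2, 2) and L = D - A. The multiplicity of 0 as a Laplacian eigenvalue equals the number of connected components. The single zero eigenvalue shows the graph is connected.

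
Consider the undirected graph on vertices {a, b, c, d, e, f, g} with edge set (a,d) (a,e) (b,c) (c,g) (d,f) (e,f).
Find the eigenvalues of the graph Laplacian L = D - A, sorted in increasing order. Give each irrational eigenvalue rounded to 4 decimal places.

[0, 0, 1, 2, 2, 3, 4]

With the vertex order [a, b, c, d, e, f, g], the degrees are [2, 1, 2, 2, 2, 2, 1], giving D = diag(2, 1, 2, 2, 2, 2, 1) and L = D - A. The multiplicity of 0 as a Laplacian eigenvalue equals the number of connected components. The 2 zero eigenvalues correspond to the 2 connected components.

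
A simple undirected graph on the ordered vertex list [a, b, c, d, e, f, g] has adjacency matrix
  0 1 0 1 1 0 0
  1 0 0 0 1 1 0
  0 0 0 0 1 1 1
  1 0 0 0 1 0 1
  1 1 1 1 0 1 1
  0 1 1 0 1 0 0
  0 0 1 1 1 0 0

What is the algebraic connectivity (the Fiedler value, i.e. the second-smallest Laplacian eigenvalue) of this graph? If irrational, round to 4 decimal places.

With the vertex order [a, b, c, d, e, f, g], the degrees are [3, 3, 3, 3, 6, 3, 3], giving D = diag(3, 3, 3, 3, 6, 3, 3) and L = D - A. Computing the eigenvalues of L and sorting gives [0, 2, 2, 4, 4, 5, 7]. The Fiedler value lambda_2 = 2 is strictly positive, so the graph is connected. There is one zero in the spectrum, matching the 1 component.

2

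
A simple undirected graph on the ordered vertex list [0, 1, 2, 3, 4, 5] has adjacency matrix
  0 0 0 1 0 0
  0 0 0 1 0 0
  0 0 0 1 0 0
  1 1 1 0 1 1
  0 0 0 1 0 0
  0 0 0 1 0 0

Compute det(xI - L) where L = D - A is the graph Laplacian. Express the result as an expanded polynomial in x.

Each diagonal entry of L is the vertex degree and each off-diagonal entry is -1 where an edge is present, 0 otherwise; in the order [0, 1, 2, 3, 4, 5] the diagonal is [1, 1, 1, 5, 1, 1]. L has integer entries, so p(x) = det(xI - L) has integer coefficients. Expanding the determinant yields x^6 - 10x^5 + 30x^4 - 40x^3 + 25x^2 - 6x. The constant term is 0 because L is singular (the all-ones vector lies in its kernel). The largest eigenvalue, 6, is at most the vertex count 6.

x^6 - 10x^5 + 30x^4 - 40x^3 + 25x^2 - 6x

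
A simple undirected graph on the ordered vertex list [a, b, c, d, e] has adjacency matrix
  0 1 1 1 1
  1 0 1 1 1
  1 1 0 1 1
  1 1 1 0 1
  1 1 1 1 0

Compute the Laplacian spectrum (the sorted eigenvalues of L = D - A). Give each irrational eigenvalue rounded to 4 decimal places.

Each diagonal entry of L is the vertex degree and each off-diagonal entry is -1 where an edge is present, 0 otherwise; in the order [a, b, c, d, e] the diagonal is [4, 4, 4, 4, 4]. The multiplicity of 0 as a Laplacian eigenvalue equals the number of connected components. The single zero eigenvalue shows the graph is connected. There is one zero in the spectrum, matching the 1 component. By the matrix-tree theorem the graph has (1/5) * product of the nonzero eigenvalues = 125 spanning trees.

[0, 5, 5, 5, 5]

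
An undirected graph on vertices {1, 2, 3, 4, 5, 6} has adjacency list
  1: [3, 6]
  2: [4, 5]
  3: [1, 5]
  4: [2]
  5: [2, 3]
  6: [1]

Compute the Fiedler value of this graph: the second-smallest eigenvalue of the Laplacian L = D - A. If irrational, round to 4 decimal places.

Reading degrees in the order [1, 2, 3, 4, 5, 6] gives [2, 2, 2, 1, 2, 1]; set D = diag(2, 2, 2, 1, 2, 1) and form L = D - A. The sorted Laplacian eigenvalues are [0, 0.2679, 1, 2, 3, 3.7321]; the algebraic connectivity is the second entry, 0.2679.

0.2679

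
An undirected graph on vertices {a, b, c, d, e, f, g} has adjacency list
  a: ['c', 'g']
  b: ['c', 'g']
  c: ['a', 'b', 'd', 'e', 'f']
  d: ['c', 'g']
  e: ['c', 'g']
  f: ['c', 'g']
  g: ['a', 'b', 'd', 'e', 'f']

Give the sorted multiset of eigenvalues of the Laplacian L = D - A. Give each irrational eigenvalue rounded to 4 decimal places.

[0, 2, 2, 2, 2, 5, 7]

With the vertex order [a, b, c, d, e, f, g], the degrees are [2, 2, 5, 2, 2, 2, 5], giving D = diag(2, 2, 5, 2, 2, 2, 5) and L = D - A. The multiplicity of 0 as a Laplacian eigenvalue equals the number of connected components. The single zero eigenvalue shows the graph is connected. There is one zero in the spectrum, matching the 1 component. The largest eigenvalue, 7, is at most the vertex count 7.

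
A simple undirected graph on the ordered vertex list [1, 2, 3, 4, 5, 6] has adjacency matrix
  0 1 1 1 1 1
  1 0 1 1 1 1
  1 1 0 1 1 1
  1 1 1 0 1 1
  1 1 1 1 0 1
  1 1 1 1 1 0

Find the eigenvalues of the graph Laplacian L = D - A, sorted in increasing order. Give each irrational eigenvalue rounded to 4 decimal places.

[0, 6, 6, 6, 6, 6]

Each diagonal entry of L is the vertex degree and each off-diagonal entry is -1 where an edge is present, 0 otherwise; in the order [1, 2, 3, 4, 5, 6] the diagonal is [5, 5, 5, 5, 5, 5]. L is symmetric positive semidefinite, so every eigenvalue is real and nonnegative. There is one zero in the spectrum, matching the 1 component.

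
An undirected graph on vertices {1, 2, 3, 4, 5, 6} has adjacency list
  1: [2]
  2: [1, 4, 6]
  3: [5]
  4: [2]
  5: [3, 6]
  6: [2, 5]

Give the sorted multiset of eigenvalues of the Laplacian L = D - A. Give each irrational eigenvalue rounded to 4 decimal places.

[0, 0.3249, 1, 1.4608, 3, 4.2143]

Each diagonal entry of L is the vertex degree and each off-diagonal entry is -1 where an edge is present, 0 otherwise; in the order [1, 2, 3, 4, 5, 6] the diagonal is [1, 3, 1, 1, 2, 2]. Since every row of L sums to 0, the all-ones vector is in the kernel and 0 is an eigenvalue. The eigenvalues sum to 10, which equals trace(L) = 2|E|.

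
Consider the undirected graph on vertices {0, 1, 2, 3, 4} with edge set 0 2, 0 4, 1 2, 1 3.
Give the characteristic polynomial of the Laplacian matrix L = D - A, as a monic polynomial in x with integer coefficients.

Each diagonal entry of L is the vertex degree and each off-diagonal entry is -1 where an edge is present, 0 otherwise; in the order [0, 1, 2, 3, 4] the diagonal is [2, 2, 2, 1, 1]. Computing det(xI - L) by cofactor expansion (or equivalently via sum-over-permutations) gives x^5 - 8x^4 + 21x^3 - 20x^2 + 5x. Since p(0) = det(-L) = 0, x divides p(x). The largest eigenvalue, 3.6180, is at most the vertex count 5.

x^5 - 8x^4 + 21x^3 - 20x^2 + 5x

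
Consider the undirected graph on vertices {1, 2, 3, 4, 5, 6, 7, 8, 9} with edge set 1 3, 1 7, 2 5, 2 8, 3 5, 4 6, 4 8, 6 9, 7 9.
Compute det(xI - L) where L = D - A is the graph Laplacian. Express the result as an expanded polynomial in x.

x^9 - 18x^8 + 135x^7 - 546x^6 + 1287x^5 - 1782x^4 + 1386x^3 - 540x^2 + 81x

Each diagonal entry of L is the vertex degree and each off-diagonal entry is -1 where an edge is present, 0 otherwise; in the order [1, 2, 3, 4, 5, 6, 7, 8, 9] the diagonal is [2, 2, 2, 2, 2, 2, 2, 2, 2]. Computing det(xI - L) by cofactor expansion (or equivalently via sum-over-permutations) gives x^9 - 18x^8 + 135x^7 - 546x^6 + 1287x^5 - 1782x^4 + 1386x^3 - 540x^2 + 81x. Since p(0) = det(-L) = 0, x divides p(x). The largest eigenvalue, 3.8794, is at most the vertex count 9.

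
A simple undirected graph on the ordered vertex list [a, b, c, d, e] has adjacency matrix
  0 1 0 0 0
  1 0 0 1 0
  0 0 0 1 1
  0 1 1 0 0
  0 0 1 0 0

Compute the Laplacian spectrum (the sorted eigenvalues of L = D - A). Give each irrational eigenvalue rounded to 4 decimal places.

With the vertex order [a, b, c, d, e], the degrees are [1, 2, 2, 2, 1], giving D = diag(1, 2, 2, 2, 1) and L = D - A. Diagonalising L (or applying a numerical eigensolver to the 5x5 matrix) gives the spectrum above. The single zero eigenvalue shows the graph is connected. The largest eigenvalue, 3.6180, is at most the vertex count 5. By the matrix-tree theorem the graph has (1/5) * product of the nonzero eigenvalues = 1 spanning tree.

[0, 0.3820, 1.3820, 2.6180, 3.6180]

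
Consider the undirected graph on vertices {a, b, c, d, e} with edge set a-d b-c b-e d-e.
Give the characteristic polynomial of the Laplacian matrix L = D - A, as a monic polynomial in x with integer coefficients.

x^5 - 8x^4 + 21x^3 - 20x^2 + 5x

With the vertex order [a, b, c, d, e], the degrees are [1, 2, 1, 2, 2], giving D = diag(1, 2, 1, 2, 2) and L = D - A. L has integer entries, so p(x) = det(xI - L) has integer coefficients. Expanding the determinant yields x^5 - 8x^4 + 21x^3 - 20x^2 + 5x. Since p(0) = det(-L) = 0, x divides p(x). There is one zero in the spectrum, matching the 1 component.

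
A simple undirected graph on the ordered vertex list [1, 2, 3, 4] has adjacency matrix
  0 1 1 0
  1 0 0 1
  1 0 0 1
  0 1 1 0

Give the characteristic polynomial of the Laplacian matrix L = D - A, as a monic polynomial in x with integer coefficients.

x^4 - 8x^3 + 20x^2 - 16x

Each diagonal entry of L is the vertex degree and each off-diagonal entry is -1 where an edge is present, 0 otherwise; in the order [1, 2, 3, 4] the diagonal is [2, 2, 2, 2]. The eigenvalues of L are [0, 2, 2, 4]; the characteristic polynomial is the product of (x - lambda_i), which multiplies out to x^4 - 8x^3 + 20x^2 - 16x. Since p(0) = det(-L) = 0, x divides p(x). By the matrix-tree theorem the graph has (1/4) * product of the nonzero eigenvalues = 4 spanning trees.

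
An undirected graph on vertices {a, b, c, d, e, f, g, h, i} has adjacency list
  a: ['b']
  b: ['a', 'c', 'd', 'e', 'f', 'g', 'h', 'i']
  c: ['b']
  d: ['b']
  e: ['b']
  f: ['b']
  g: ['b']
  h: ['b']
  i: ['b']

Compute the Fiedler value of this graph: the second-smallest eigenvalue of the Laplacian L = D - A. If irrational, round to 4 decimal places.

With the vertex order [a, b, c, d, e, f, g, h, i], the degrees are [1, 8, 1, 1, 1, 1, 1, 1, 1], giving D = diag(1, 8, 1, 1, 1, 1, 1, 1, 1) and L = D - A. Computing the eigenvalues of L and sorting gives [0, 1, 1, 1, 1, 1, 1, 1, 9]. The Fiedler value lambda_2 = 1 is strictly positive, so the graph is connected. The eigenvalues sum to 16, which equals trace(L) = 2|E|.

1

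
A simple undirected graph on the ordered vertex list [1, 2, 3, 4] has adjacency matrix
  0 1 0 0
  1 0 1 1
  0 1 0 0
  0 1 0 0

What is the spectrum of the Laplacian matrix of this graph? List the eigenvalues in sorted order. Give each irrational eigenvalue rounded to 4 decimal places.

[0, 1, 1, 4]

Reading degrees in the order [1, 2, 3, 4] gives [1, 3, 1, 1]; set D = diag(1, 3, 1, 1) and form L = D - A. Since every row of L sums to 0, the all-ones vector is in the kernel and 0 is an eigenvalue. The single zero eigenvalue shows the graph is connected. The eigenvalues sum to 6, which equals trace(L) = 2|E|. The largest eigenvalue, 4, is at most the vertex count 4.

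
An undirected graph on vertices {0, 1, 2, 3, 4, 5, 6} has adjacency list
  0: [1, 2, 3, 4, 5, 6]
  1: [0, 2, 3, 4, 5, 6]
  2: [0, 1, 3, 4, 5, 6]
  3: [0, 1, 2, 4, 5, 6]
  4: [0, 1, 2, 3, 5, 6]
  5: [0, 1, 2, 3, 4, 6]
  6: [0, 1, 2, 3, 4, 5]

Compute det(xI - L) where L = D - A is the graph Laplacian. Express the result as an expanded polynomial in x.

With the vertex order [0, 1, 2, 3, 4, 5, 6], the degrees are [6, 6, 6, 6, 6, 6, 6], giving D = diag(6, 6, 6, 6, 6, 6, 6) and L = D - A. Computing det(xI - L) by cofactor expansion (or equivalently via sum-over-permutations) gives x^7 - 42x^6 + 735x^5 - 6860x^4 + 36015x^3 - 100842x^2 + 117649x. The constant term is 0 because L is singular (the all-ones vector lies in its kernel). The eigenvalues sum to 42, which equals trace(L) = 2|E|.

x^7 - 42x^6 + 735x^5 - 6860x^4 + 36015x^3 - 100842x^2 + 117649x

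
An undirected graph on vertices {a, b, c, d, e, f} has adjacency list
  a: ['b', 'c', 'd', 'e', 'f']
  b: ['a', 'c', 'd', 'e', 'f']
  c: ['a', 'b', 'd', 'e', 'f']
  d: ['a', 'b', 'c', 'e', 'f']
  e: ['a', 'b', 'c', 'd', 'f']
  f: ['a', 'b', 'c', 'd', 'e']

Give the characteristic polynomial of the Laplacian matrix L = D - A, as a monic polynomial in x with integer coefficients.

With the vertex order [a, b, c, d, e, f], the degrees are [5, 5, 5, 5, 5, 5], giving D = diag(5, 5, 5, 5, 5, 5) and L = D - A. Computing det(xI - L) by cofactor expansion (or equivalently via sum-over-permutations) gives x^6 - 30x^5 + 360x^4 - 2160x^3 + 6480x^2 - 7776x. The coefficient of x^5 equals -trace(L) = -30, matching the sum of degrees. The eigenvalues sum to 30, which equals trace(L) = 2|E|. There is one zero in the spectrum, matching the 1 component.

x^6 - 30x^5 + 360x^4 - 2160x^3 + 6480x^2 - 7776x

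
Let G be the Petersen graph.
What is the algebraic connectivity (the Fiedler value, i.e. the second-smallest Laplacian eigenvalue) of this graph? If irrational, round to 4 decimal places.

2

The graph has 10 vertices and degree multiset [3, 3, 3, 3, 3, 3, 3, 3, 3, 3]; D is the diagonal matrix of degrees and L = D - A. The sorted Laplacian eigenvalues are [0, 2, 2, 2, 2, 2, 5, 5, 5, 5]; the algebraic connectivity is the second entry, 2. There is one zero in the spectrum, matching the 1 component.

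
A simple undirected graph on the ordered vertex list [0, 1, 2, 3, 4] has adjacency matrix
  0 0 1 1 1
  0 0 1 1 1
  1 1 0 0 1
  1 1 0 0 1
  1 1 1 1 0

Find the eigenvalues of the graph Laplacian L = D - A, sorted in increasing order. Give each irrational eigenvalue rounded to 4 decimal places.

[0, 3, 3, 5, 5]

Reading degrees in the order [0, 1, 2, 3, 4] gives [3, 3, 3, 3, 4]; set D = diag(3, 3, 3, 3, 4) and form L = D - A. The multiplicity of 0 as a Laplacian eigenvalue equals the number of connected components. The single zero eigenvalue shows the graph is connected. The eigenvalues sum to 16, which equals trace(L) = 2|E|. The largest eigenvalue, 5, is at most the vertex count 5.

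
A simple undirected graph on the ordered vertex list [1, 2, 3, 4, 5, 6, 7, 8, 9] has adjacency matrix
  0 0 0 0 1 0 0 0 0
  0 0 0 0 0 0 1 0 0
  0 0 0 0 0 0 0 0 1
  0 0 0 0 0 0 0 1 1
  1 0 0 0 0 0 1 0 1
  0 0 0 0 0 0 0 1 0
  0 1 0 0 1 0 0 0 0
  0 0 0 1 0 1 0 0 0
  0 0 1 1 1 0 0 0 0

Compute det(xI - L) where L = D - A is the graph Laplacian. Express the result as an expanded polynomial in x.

x^9 - 16x^8 + 103x^7 - 344x^6 + 641x^5 - 668x^4 + 371x^3 - 98x^2 + 9x

With the vertex order [1, 2, 3, 4, 5, 6, 7, 8, 9], the degrees are [1, 1, 1, 2, 3, 1, 2, 2, 3], giving D = diag(1, 1, 1, 2, 3, 1, 2, 2, 3) and L = D - A. Computing det(xI - L) by cofactor expansion (or equivalently via sum-over-permutations) gives x^9 - 16x^8 + 103x^7 - 344x^6 + 641x^5 - 668x^4 + 371x^3 - 98x^2 + 9x. The coefficient of x^8 equals -trace(L) = -16, matching the sum of degrees. The largest eigenvalue, 4.6958, is at most the vertex count 9.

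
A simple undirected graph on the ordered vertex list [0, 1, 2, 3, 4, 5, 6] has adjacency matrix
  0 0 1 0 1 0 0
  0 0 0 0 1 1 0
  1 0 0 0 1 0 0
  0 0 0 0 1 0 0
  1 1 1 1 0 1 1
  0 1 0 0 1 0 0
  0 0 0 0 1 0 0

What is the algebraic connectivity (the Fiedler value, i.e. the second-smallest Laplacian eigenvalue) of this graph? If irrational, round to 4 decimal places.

1

Reading degrees in the order [0, 1, 2, 3, 4, 5, 6] gives [2, 2, 2, 1, 6, 2, 1]; set D = diag(2, 2, 2, 1, 6, 2, 1) and form L = D - A. The sorted Laplacian eigenvalues are [0, 1, 1, 1, 3, 3, 7]; the algebraic connectivity is the second entry, 1. By the matrix-tree theorem the graph has (1/7) * product of the nonzero eigenvalues = 9 spanning trees. The eigenvalues sum to 16, which equals trace(L) = 2|E|.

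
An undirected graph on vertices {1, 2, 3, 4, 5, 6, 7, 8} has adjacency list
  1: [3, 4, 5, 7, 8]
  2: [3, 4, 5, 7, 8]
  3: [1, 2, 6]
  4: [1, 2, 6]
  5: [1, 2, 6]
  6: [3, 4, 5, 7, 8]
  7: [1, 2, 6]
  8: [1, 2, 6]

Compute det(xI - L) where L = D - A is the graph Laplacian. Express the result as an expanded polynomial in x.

x^8 - 30x^7 + 375x^6 - 2540x^5 + 10095x^4 - 23598x^3 + 30105x^2 - 16200x

With the vertex order [1, 2, 3, 4, 5, 6, 7, 8], the degrees are [5, 5, 3, 3, 3, 5, 3, 3], giving D = diag(5, 5, 3, 3, 3, 5, 3, 3) and L = D - A. L has integer entries, so p(x) = det(xI - L) has integer coefficients. Expanding the determinant yields x^8 - 30x^7 + 375x^6 - 2540x^5 + 10095x^4 - 23598x^3 + 30105x^2 - 16200x. The constant term is 0 because L is singular (the all-ones vector lies in its kernel).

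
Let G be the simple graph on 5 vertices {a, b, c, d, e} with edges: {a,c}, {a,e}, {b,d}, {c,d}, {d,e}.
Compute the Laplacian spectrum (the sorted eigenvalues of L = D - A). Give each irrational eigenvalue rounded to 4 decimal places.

[0, 0.8299, 2, 2.6889, 4.4812]

Reading degrees in the order [a, b, c, d, e] gives [2, 1, 2, 3, 2]; set D = diag(2, 1, 2, 3, 2) and form L = D - A. Diagonalising L (or applying a numerical eigensolver to the 5x5 matrix) gives the spectrum above. The single zero eigenvalue shows the graph is connected. There is one zero in the spectrum, matching the 1 component.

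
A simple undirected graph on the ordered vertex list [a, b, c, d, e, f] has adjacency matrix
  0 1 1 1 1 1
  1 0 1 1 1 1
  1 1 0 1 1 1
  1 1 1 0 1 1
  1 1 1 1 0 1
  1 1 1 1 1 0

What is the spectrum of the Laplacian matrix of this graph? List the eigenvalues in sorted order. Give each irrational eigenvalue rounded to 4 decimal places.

[0, 6, 6, 6, 6, 6]

Each diagonal entry of L is the vertex degree and each off-diagonal entry is -1 where an edge is present, 0 otherwise; in the order [a, b, c, d, e, f] the diagonal is [5, 5, 5, 5, 5, 5]. L is symmetric positive semidefinite, so every eigenvalue is real and nonnegative. The single zero eigenvalue shows the graph is connected. The largest eigenvalue, 6, is at most the vertex count 6. There is one zero in the spectrum, matching the 1 component.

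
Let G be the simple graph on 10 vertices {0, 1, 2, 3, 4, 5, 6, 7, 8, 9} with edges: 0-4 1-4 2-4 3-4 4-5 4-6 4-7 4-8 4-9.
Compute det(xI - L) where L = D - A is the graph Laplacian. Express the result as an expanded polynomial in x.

Each diagonal entry of L is the vertex degree and each off-diagonal entry is -1 where an edge is present, 0 otherwise; in the order [0, 1, 2, 3, 4, 5, 6, 7, 8, 9] the diagonal is [1, 1, 1, 1, 9, 1, 1, 1, 1, 1]. Computing det(xI - L) by cofactor expansion (or equivalently via sum-over-permutations) gives x^10 - 18x^9 + 108x^8 - 336x^7 + 630x^6 - 756x^5 + 588x^4 - 288x^3 + 81x^2 - 10x. Since p(0) = det(-L) = 0, x divides p(x). There is one zero in the spectrum, matching the 1 component. The eigenvalues sum to 18, which equals trace(L) = 2|E|.

x^10 - 18x^9 + 108x^8 - 336x^7 + 630x^6 - 756x^5 + 588x^4 - 288x^3 + 81x^2 - 10x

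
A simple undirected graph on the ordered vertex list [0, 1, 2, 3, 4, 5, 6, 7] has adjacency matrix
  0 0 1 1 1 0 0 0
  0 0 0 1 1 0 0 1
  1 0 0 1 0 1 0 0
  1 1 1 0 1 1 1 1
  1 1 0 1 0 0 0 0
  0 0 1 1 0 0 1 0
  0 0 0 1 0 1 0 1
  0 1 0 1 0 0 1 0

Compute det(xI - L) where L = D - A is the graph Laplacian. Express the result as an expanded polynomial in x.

x^8 - 28x^7 + 322x^6 - 1974x^5 + 6965x^4 - 14126x^3 + 15225x^2 - 6728x

Reading degrees in the order [0, 1, 2, 3, 4, 5, 6, 7] gives [3, 3, 3, 7, 3, 3, 3, 3]; set D = diag(3, 3, 3, 7, 3, 3, 3, 3) and form L = D - A. L has integer entries, so p(x) = det(xI - L) has integer coefficients. Expanding the determinant yields x^8 - 28x^7 + 322x^6 - 1974x^5 + 6965x^4 - 14126x^3 + 15225x^2 - 6728x. The constant term is 0 because L is singular (the all-ones vector lies in its kernel). The largest eigenvalue, 8, is at most the vertex count 8.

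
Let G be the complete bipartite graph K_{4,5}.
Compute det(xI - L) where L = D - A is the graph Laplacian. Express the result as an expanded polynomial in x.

x^9 - 40x^8 + 690x^7 - 6720x^6 + 40485x^5 - 154704x^4 + 366560x^3 - 492800x^2 + 288000x

The graph has 9 vertices and degree multiset [5, 5, 5, 5, 4, 4, 4, 4, 4]; D is the diagonal matrix of degrees and L = D - A. L has integer entries, so p(x) = det(xI - L) has integer coefficients. Expanding the determinant yields x^9 - 40x^8 + 690x^7 - 6720x^6 + 40485x^5 - 154704x^4 + 366560x^3 - 492800x^2 + 288000x. Since p(0) = det(-L) = 0, x divides p(x). The largest eigenvalue, 9, is at most the vertex count 9.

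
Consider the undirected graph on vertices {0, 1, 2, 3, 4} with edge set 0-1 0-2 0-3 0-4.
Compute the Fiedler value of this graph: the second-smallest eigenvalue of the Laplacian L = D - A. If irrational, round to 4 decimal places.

1

Each diagonal entry of L is the vertex degree and each off-diagonal entry is -1 where an edge is present, 0 otherwise; in the order [0, 1, 2, 3, 4] the diagonal is [4, 1, 1, 1, 1]. The sorted Laplacian eigenvalues are [0, 1, 1, 1, 5]; the algebraic connectivity is the second entry, 1.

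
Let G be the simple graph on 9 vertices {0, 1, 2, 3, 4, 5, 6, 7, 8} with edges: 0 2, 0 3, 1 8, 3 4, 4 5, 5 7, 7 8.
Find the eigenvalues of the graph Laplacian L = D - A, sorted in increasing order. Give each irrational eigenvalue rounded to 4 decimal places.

[0, 0, 0.1522, 0.5858, 1.2346, 2, 2.7654, 3.4142, 3.8478]

Reading degrees in the order [0, 1, 2, 3, 4, 5, 6, 7, 8] gives [2, 1, 1, 2, 2, 2, 0, 2, 2]; set D = diag(2, 1, 1, 2, 2, 2, 0, 2, 2) and form L = D - A. L is symmetric positive semidefinite, so every eigenvalue is real and nonnegative. The 2 zero eigenvalues correspond to the 2 connected components. There are 2 zeros in the spectrum, matching the 2 components. The eigenvalues sum to 14, which equals trace(L) = 2|E|.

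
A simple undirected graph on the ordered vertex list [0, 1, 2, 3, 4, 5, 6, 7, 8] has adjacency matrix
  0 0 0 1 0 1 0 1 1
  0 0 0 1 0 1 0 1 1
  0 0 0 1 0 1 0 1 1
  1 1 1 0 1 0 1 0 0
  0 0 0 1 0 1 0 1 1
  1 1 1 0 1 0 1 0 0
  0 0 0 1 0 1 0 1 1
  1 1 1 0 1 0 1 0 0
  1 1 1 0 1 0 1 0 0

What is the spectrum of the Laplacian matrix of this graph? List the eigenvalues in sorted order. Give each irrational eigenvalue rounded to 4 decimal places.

With the vertex order [0, 1, 2, 3, 4, 5, 6, 7, 8], the degrees are [4, 4, 4, 5, 4, 5, 4, 5, 5], giving D = diag(4, 4, 4, 5, 4, 5, 4, 5, 5) and L = D - A. The multiplicity of 0 as a Laplacian eigenvalue equals the number of connected components. The single zero eigenvalue shows the graph is connected. There is one zero in the spectrum, matching the 1 component.

[0, 4, 4, 4, 4, 5, 5, 5, 9]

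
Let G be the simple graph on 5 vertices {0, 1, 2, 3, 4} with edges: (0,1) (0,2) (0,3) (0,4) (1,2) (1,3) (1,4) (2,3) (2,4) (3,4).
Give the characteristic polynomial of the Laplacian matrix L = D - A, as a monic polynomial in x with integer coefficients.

Reading degrees in the order [0, 1, 2, 3, 4] gives [4, 4, 4, 4, 4]; set D = diag(4, 4, 4, 4, 4) and form L = D - A. Computing det(xI - L) by cofactor expansion (or equivalently via sum-over-permutations) gives x^5 - 20x^4 + 150x^3 - 500x^2 + 625x. Since p(0) = det(-L) = 0, x divides p(x). The largest eigenvalue, 5, is at most the vertex count 5. There is one zero in the spectrum, matching the 1 component.

x^5 - 20x^4 + 150x^3 - 500x^2 + 625x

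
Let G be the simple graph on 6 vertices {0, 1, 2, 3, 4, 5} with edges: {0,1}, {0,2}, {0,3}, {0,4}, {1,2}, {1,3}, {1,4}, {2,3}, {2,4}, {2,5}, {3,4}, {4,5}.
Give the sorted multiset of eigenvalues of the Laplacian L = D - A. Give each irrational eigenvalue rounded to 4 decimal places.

Reading degrees in the order [0, 1, 2, 3, 4, 5] gives [4, 4, 5, 4, 5, 2]; set D = diag(4, 4, 5, 4, 5, 2) and form L = D - A. L is symmetric positive semidefinite, so every eigenvalue is real and nonnegative. By the matrix-tree theorem the graph has (1/6) * product of the nonzero eigenvalues = 300 spanning trees.

[0, 2, 5, 5, 6, 6]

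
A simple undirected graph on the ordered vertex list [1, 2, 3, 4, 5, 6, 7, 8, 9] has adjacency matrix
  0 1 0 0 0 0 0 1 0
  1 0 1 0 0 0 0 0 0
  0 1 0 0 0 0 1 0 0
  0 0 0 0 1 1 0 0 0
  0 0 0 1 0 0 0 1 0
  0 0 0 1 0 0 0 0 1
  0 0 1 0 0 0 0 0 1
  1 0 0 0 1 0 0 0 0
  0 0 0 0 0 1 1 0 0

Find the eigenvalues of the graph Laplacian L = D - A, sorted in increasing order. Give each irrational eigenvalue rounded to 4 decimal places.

[0, 0.4679, 0.4679, 1.6527, 1.6527, 3, 3, 3.8794, 3.8794]

With the vertex order [1, 2, 3, 4, 5, 6, 7, 8, 9], the degrees are [2, 2, 2, 2, 2, 2, 2, 2, 2], giving D = diag(2, 2, 2, 2, 2, 2, 2, 2, 2) and L = D - A. Since every row of L sums to 0, the all-ones vector is in the kernel and 0 is an eigenvalue. The eigenvalues sum to 18, which equals trace(L) = 2|E|. By the matrix-tree theorem the graph has (1/9) * product of the nonzero eigenvalues = 9 spanning trees.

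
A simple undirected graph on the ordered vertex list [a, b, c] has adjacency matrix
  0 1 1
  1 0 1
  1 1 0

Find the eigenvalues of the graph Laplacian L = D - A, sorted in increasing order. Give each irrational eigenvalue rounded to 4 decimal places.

[0, 3, 3]

Each diagonal entry of L is the vertex degree and each off-diagonal entry is -1 where an edge is present, 0 otherwise; in the order [a, b, c] the diagonal is [2, 2, 2]. L is symmetric positive semidefinite, so every eigenvalue is real and nonnegative. The eigenvalues sum to 6, which equals trace(L) = 2|E|. The largest eigenvalue, 3, is at most the vertex count 3.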